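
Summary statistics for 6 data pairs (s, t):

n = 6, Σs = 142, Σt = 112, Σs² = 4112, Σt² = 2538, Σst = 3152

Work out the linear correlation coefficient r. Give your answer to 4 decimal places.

0.8648

r = (nΣst − ΣsΣt) / √[(nΣs² − (Σs)²)(nΣt² − (Σt)²)]
Numerator: 6×3152 − 142×112 = 3008
Denominator: √[(24672 − 20164)(15228 − 12544)] = √[4508 × 2684] = 3478.4295
r = 3008 / 3478.4295 ≈ 0.8648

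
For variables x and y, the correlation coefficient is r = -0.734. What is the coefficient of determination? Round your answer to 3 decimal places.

0.539

r² = (-0.734)² = 0.539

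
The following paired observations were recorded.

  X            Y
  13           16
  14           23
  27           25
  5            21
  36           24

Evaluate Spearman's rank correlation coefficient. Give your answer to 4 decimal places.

Rank X: 2, 3, 4, 1, 5
Rank Y: 1, 3, 5, 2, 4
d = rank(X) − rank(Y): 1, 0, -1, -1, 1; Σd² = 4
ρ = 1 − 6Σd² / [n(n²−1)] = 1 − 6×4 / (5×24) = 1 − 24/120 ≈ 0.8000

0.8000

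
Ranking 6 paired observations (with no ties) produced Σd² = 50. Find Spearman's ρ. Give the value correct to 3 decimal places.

-0.429

ρ = 1 − 6Σd² / [n(n²−1)] = 1 − 6×50 / (6×35)
  = 1 − 300/210 = 1 − 1.4286 ≈ -0.429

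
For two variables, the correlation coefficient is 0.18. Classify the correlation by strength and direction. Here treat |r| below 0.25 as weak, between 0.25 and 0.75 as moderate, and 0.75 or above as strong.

r = 0.18 > 0 so the relationship is positive.
|r| = 0.18, which falls in the weak range.

weak positive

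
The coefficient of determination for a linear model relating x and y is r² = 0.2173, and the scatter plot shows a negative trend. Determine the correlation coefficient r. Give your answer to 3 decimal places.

|r| = √0.2173 = 0.466
The association is negative, so r = −0.466.

-0.466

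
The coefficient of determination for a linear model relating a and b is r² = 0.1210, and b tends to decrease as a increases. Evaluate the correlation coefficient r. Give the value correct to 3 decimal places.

|r| = √0.1210 = 0.348
The association is negative, so r = −0.348.

-0.348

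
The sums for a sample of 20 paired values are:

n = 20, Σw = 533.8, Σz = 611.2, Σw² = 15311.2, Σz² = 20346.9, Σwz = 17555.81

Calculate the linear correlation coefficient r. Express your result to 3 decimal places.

0.933

r = (nΣwz − ΣwΣz) / √[(nΣw² − (Σw)²)(nΣz² − (Σz)²)]
Numerator: 20×17555.81 − 533.8×611.2 = 24857.64
Denominator: √[(306224 − 284942.44)(406938 − 373565.44)] = √[21281.56 × 33372.56] = 26649.9557
r = 24857.64 / 26649.9557 ≈ 0.933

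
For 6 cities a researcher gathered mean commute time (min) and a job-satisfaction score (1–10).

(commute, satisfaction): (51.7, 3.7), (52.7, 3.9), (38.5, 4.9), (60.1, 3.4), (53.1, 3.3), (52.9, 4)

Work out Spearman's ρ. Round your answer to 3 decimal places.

-0.714

Rank commute: 2, 3, 1, 6, 5, 4
Rank satisfaction: 3, 4, 6, 2, 1, 5
d = rank(commute) − rank(satisfaction): -1, -1, -5, 4, 4, -1; Σd² = 60
ρ = 1 − 6Σd² / [n(n²−1)] = 1 − 6×60 / (6×35) = 1 − 360/210 ≈ -0.714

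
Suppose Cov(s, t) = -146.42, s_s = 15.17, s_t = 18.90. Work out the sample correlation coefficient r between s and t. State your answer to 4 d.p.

-0.5107

r = Cov(s,t) / (s_s · s_t) = -146.42 / (15.17 × 18.90)
  = -146.42 / 286.7130 ≈ -0.5107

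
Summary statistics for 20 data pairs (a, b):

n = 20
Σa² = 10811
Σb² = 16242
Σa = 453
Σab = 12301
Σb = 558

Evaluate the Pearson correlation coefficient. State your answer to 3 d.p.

-0.554

r = (nΣab − ΣaΣb) / √[(nΣa² − (Σa)²)(nΣb² − (Σb)²)]
Numerator: 20×12301 − 453×558 = -6754
Denominator: √[(216220 − 205209)(324840 − 311364)] = √[11011 × 13476] = 12181.3068
r = -6754 / 12181.3068 ≈ -0.554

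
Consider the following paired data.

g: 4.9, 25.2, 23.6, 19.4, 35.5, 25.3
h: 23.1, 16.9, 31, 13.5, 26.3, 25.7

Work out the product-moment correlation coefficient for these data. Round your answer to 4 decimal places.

0.2161

n = 6, Σg = 133.9, Σh = 136.5, Σg² = 3492.71, Σh² = 3314.65, Σgh = 3116.43
nΣgh − ΣgΣh = 18698.58 − 18277.35 = 421.23
nΣg² − (Σg)² = 20956.26 − 17929.21 = 3027.05; nΣh² − (Σh)² = 19887.9 − 18632.25 = 1255.65
r = 421.23 / √(3027.05 × 1255.65) = 421.23 / 1949.5936 ≈ 0.2161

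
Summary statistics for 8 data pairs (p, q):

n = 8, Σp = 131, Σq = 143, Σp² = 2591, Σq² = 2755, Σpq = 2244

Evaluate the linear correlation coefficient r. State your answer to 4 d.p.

-0.3278

r = (nΣpq − ΣpΣq) / √[(nΣp² − (Σp)²)(nΣq² − (Σq)²)]
Numerator: 8×2244 − 131×143 = -781
Denominator: √[(20728 − 17161)(22040 − 20449)] = √[3567 × 1591] = 2382.2462
r = -781 / 2382.2462 ≈ -0.3278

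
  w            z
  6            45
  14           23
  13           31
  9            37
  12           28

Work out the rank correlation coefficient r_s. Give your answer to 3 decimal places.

-0.900

Rank w: 1, 5, 4, 2, 3
Rank z: 5, 1, 3, 4, 2
d = rank(w) − rank(z): -4, 4, 1, -2, 1; Σd² = 38
ρ = 1 − 6Σd² / [n(n²−1)] = 1 − 6×38 / (5×24) = 1 − 228/120 ≈ -0.900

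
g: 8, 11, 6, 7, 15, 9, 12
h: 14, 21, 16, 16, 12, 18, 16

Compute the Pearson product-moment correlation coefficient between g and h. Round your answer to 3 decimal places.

-0.236

n = 7, Σg = 68, Σh = 113, Σg² = 720, Σh² = 1873, Σgh = 1085
nΣgh − ΣgΣh = 7595 − 7684 = -89
nΣg² − (Σg)² = 5040 − 4624 = 416; nΣh² − (Σh)² = 13111 − 12769 = 342
r = -89 / √(416 × 342) = -89 / 377.1896 ≈ -0.236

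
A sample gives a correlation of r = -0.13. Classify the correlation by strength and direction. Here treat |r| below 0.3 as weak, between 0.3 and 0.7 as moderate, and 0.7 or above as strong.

r = -0.13 < 0 so the relationship is negative.
|r| = 0.13, which falls in the weak range.

weak negative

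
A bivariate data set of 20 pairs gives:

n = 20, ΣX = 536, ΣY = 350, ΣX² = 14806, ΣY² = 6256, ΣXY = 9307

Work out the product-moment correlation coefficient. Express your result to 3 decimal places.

r = (nΣXY − ΣXΣY) / √[(nΣX² − (ΣX)²)(nΣY² − (ΣY)²)]
Numerator: 20×9307 − 536×350 = -1460
Denominator: √[(296120 − 287296)(125120 − 122500)] = √[8824 × 2620] = 4808.2096
r = -1460 / 4808.2096 ≈ -0.304

-0.304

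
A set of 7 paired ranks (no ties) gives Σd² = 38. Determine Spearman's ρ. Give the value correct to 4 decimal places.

ρ = 1 − 6Σd² / [n(n²−1)] = 1 − 6×38 / (7×48)
  = 1 − 228/336 = 1 − 0.67857 ≈ 0.3214

0.3214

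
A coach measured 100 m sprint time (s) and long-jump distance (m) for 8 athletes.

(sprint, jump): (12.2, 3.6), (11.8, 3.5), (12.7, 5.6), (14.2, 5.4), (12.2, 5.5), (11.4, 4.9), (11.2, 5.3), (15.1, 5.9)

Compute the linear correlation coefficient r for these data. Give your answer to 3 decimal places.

n = 8, Σx = 100.8, Σy = 39.7, Σx² = 1283.26, Σy² = 202.89, Σxy = 504.43
nΣxy − ΣxΣy = 4035.44 − 4001.76 = 33.68
nΣx² − (Σx)² = 10266.08 − 10160.64 = 105.44; nΣy² − (Σy)² = 1623.12 − 1576.09 = 47.03
r = 33.68 / √(105.44 × 47.03) = 33.68 / 70.4191 ≈ 0.478

0.478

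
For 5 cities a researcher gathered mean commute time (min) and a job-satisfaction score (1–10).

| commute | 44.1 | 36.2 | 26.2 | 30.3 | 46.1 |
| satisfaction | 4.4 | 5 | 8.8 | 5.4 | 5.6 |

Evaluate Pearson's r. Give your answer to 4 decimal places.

-0.6916

n = 5, Σx = 182.9, Σy = 29.2, Σx² = 6984.99, Σy² = 182.32, Σxy = 1027.38
nΣxy − ΣxΣy = 5136.9 − 5340.68 = -203.78
nΣx² − (Σx)² = 34924.95 − 33452.41 = 1472.54; nΣy² − (Σy)² = 911.6 − 852.64 = 58.96
r = -203.78 / √(1472.54 × 58.96) = -203.78 / 294.6540 ≈ -0.6916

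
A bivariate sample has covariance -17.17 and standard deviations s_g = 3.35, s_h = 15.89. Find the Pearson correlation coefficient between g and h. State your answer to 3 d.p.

r = Cov(g,h) / (s_g · s_h) = -17.17 / (3.35 × 15.89)
  = -17.17 / 53.2315 ≈ -0.323

-0.323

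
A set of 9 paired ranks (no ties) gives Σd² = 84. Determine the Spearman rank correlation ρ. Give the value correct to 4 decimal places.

ρ = 1 − 6Σd² / [n(n²−1)] = 1 − 6×84 / (9×80)
  = 1 − 504/720 = 1 − 0.70000 ≈ 0.3000

0.3000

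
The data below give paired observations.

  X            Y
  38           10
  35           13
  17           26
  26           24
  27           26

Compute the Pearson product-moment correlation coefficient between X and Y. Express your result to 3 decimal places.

n = 5, ΣX = 143, ΣY = 99, ΣX² = 4363, ΣY² = 2197, ΣXY = 2603
nΣXY − ΣXΣY = 13015 − 14157 = -1142
nΣX² − (ΣX)² = 21815 − 20449 = 1366; nΣY² − (ΣY)² = 10985 − 9801 = 1184
r = -1142 / √(1366 × 1184) = -1142 / 1271.7484 ≈ -0.898

-0.898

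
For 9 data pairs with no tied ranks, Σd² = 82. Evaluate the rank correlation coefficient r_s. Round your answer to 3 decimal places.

0.317

ρ = 1 − 6Σd² / [n(n²−1)] = 1 − 6×82 / (9×80)
  = 1 − 492/720 = 1 − 0.6833 ≈ 0.317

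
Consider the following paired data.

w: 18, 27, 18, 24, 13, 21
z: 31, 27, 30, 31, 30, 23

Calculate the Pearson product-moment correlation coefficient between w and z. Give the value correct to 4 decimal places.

n = 6, Σw = 121, Σz = 172, Σw² = 2563, Σz² = 4980, Σwz = 3444
nΣwz − ΣwΣz = 20664 − 20812 = -148
nΣw² − (Σw)² = 15378 − 14641 = 737; nΣz² − (Σz)² = 29880 − 29584 = 296
r = -148 / √(737 × 296) = -148 / 467.0674 ≈ -0.3169

-0.3169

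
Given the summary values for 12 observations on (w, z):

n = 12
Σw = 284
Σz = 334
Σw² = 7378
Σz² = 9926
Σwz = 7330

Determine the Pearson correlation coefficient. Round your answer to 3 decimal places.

r = (nΣwz − ΣwΣz) / √[(nΣw² − (Σw)²)(nΣz² − (Σz)²)]
Numerator: 12×7330 − 284×334 = -6896
Denominator: √[(88536 − 80656)(119112 − 111556)] = √[7880 × 7556] = 7716.2996
r = -6896 / 7716.2996 ≈ -0.894

-0.894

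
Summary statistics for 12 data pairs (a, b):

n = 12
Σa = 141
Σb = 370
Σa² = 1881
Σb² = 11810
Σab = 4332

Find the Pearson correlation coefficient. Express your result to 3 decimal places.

-0.052

r = (nΣab − ΣaΣb) / √[(nΣa² − (Σa)²)(nΣb² − (Σb)²)]
Numerator: 12×4332 − 141×370 = -186
Denominator: √[(22572 − 19881)(141720 − 136900)] = √[2691 × 4820] = 3601.4747
r = -186 / 3601.4747 ≈ -0.052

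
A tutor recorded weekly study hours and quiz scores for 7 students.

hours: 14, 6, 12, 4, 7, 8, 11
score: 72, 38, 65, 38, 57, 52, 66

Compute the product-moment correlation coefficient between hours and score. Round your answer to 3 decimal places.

0.937

n = 7, Σx = 62, Σy = 388, Σx² = 626, Σy² = 22606, Σxy = 3709
nΣxy − ΣxΣy = 25963 − 24056 = 1907
nΣx² − (Σx)² = 4382 − 3844 = 538; nΣy² − (Σy)² = 158242 − 150544 = 7698
r = 1907 / √(538 × 7698) = 1907 / 2035.0735 ≈ 0.937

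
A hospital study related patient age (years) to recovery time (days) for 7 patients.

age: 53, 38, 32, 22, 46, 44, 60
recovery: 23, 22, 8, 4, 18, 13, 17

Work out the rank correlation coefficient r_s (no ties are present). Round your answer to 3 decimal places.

Rank age: 6, 3, 2, 1, 5, 4, 7
Rank recovery: 7, 6, 2, 1, 5, 3, 4
d = rank(age) − rank(recovery): -1, -3, 0, 0, 0, 1, 3; Σd² = 20
ρ = 1 − 6Σd² / [n(n²−1)] = 1 − 6×20 / (7×48) = 1 − 120/336 ≈ 0.643

0.643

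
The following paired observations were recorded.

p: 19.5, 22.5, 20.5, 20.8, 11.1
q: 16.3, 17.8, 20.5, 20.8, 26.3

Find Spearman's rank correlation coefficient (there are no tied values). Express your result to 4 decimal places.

-0.3000

Rank p: 2, 5, 3, 4, 1
Rank q: 1, 2, 3, 4, 5
d = rank(p) − rank(q): 1, 3, 0, 0, -4; Σd² = 26
ρ = 1 − 6Σd² / [n(n²−1)] = 1 − 6×26 / (5×24) = 1 − 156/120 ≈ -0.3000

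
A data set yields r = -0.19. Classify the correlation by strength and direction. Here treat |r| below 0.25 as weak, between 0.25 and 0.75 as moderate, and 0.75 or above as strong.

weak negative

r = -0.19 < 0 so the relationship is negative.
|r| = 0.19, which falls in the weak range.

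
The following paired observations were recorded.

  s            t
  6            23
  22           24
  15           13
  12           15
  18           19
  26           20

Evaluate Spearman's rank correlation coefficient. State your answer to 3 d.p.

Rank s: 1, 5, 3, 2, 4, 6
Rank t: 5, 6, 1, 2, 3, 4
d = rank(s) − rank(t): -4, -1, 2, 0, 1, 2; Σd² = 26
ρ = 1 − 6Σd² / [n(n²−1)] = 1 − 6×26 / (6×35) = 1 − 156/210 ≈ 0.257

0.257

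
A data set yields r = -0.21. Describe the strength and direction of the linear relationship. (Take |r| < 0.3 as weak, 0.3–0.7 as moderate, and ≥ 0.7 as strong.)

weak negative

r = -0.21 < 0 so the relationship is negative.
|r| = 0.21, which falls in the weak range.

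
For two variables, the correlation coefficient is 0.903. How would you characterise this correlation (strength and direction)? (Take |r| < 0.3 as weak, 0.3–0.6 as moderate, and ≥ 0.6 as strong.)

r = 0.903 > 0 so the relationship is positive.
|r| = 0.903, which falls in the strong range.

strong positive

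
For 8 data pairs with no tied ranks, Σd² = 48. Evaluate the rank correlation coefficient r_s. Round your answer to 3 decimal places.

0.429

ρ = 1 − 6Σd² / [n(n²−1)] = 1 − 6×48 / (8×63)
  = 1 − 288/504 = 1 − 0.5714 ≈ 0.429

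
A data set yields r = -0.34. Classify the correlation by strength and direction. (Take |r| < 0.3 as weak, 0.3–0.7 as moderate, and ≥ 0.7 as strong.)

moderate negative

r = -0.34 < 0 so the relationship is negative.
|r| = 0.34, which falls in the moderate range.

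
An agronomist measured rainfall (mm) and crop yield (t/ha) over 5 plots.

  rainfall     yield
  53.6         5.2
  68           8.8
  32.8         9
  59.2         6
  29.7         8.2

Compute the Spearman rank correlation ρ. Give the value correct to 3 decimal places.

-0.100

Rank rainfall: 3, 5, 2, 4, 1
Rank yield: 1, 4, 5, 2, 3
d = rank(rainfall) − rank(yield): 2, 1, -3, 2, -2; Σd² = 22
ρ = 1 − 6Σd² / [n(n²−1)] = 1 − 6×22 / (5×24) = 1 − 132/120 ≈ -0.100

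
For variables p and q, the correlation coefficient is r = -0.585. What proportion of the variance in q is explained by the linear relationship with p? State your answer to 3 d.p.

r² = (-0.585)² = 0.342

0.342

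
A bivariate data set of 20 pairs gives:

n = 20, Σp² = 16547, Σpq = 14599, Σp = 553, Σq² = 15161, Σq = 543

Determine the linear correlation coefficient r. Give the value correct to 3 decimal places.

r = (nΣpq − ΣpΣq) / √[(nΣp² − (Σp)²)(nΣq² − (Σq)²)]
Numerator: 20×14599 − 553×543 = -8299
Denominator: √[(330940 − 305809)(303220 − 294849)] = √[25131 × 8371] = 14504.1925
r = -8299 / 14504.1925 ≈ -0.572

-0.572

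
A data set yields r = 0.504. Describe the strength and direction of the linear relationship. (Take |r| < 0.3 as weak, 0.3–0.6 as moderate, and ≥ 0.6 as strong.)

r = 0.504 > 0 so the relationship is positive.
|r| = 0.504, which falls in the moderate range.

moderate positive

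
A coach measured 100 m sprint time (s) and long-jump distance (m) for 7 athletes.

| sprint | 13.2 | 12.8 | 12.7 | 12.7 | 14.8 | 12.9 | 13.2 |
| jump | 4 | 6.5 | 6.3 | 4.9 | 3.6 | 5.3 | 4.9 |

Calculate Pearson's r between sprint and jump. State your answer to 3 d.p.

n = 7, Σx = 92.3, Σy = 35.5, Σx² = 1220.35, Σy² = 187.01, Σxy = 464.57
nΣxy − ΣxΣy = 3251.99 − 3276.65 = -24.66
nΣx² − (Σx)² = 8542.45 − 8519.29 = 23.16; nΣy² − (Σy)² = 1309.07 − 1260.25 = 48.82
r = -24.66 / √(23.16 × 48.82) = -24.66 / 33.6255 ≈ -0.733

-0.733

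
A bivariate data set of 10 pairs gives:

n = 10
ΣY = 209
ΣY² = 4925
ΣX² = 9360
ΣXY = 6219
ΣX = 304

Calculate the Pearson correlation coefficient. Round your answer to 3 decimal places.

r = (nΣXY − ΣXΣY) / √[(nΣX² − (ΣX)²)(nΣY² − (ΣY)²)]
Numerator: 10×6219 − 304×209 = -1346
Denominator: √[(93600 − 92416)(49250 − 43681)] = √[1184 × 5569] = 2567.8193
r = -1346 / 2567.8193 ≈ -0.524

-0.524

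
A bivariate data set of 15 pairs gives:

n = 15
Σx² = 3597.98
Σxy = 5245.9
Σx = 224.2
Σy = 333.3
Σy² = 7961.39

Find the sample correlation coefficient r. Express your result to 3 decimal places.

0.713

r = (nΣxy − ΣxΣy) / √[(nΣx² − (Σx)²)(nΣy² − (Σy)²)]
Numerator: 15×5245.9 − 224.2×333.3 = 3962.64
Denominator: √[(53969.7 − 50265.64)(119420.85 − 111088.89)] = √[3704.06 × 8331.96] = 5555.3650
r = 3962.64 / 5555.3650 ≈ 0.713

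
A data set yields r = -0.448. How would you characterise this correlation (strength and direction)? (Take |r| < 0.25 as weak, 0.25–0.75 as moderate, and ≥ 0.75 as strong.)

r = -0.448 < 0 so the relationship is negative.
|r| = 0.448, which falls in the moderate range.

moderate negative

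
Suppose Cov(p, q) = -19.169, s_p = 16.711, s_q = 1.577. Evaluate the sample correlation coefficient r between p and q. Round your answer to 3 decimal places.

r = Cov(p,q) / (s_p · s_q) = -19.169 / (16.711 × 1.577)
  = -19.169 / 26.3532 ≈ -0.727

-0.727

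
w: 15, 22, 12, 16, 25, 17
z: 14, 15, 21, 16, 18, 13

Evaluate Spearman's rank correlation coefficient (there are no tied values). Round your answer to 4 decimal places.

-0.1429

Rank w: 2, 5, 1, 3, 6, 4
Rank z: 2, 3, 6, 4, 5, 1
d = rank(w) − rank(z): 0, 2, -5, -1, 1, 3; Σd² = 40
ρ = 1 − 6Σd² / [n(n²−1)] = 1 − 6×40 / (6×35) = 1 − 240/210 ≈ -0.1429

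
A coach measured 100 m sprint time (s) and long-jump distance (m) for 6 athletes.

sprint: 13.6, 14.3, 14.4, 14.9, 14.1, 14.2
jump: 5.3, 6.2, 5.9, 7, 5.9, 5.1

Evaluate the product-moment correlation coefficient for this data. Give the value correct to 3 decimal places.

0.809

n = 6, Σx = 85.5, Σy = 35.4, Σx² = 1219.27, Σy² = 211.16, Σxy = 505.61
nΣxy − ΣxΣy = 3033.66 − 3026.7 = 6.96
nΣx² − (Σx)² = 7315.62 − 7310.25 = 5.37; nΣy² − (Σy)² = 1266.96 − 1253.16 = 13.8
r = 6.96 / √(5.37 × 13.8) = 6.96 / 8.6085 ≈ 0.809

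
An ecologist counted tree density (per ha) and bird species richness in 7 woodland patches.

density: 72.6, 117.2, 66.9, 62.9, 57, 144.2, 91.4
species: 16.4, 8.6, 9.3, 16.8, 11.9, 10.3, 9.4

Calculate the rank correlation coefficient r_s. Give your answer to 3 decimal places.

-0.500

Rank density: 4, 6, 3, 2, 1, 7, 5
Rank species: 6, 1, 2, 7, 5, 4, 3
d = rank(density) − rank(species): -2, 5, 1, -5, -4, 3, 2; Σd² = 84
ρ = 1 − 6Σd² / [n(n²−1)] = 1 − 6×84 / (7×48) = 1 − 504/336 ≈ -0.500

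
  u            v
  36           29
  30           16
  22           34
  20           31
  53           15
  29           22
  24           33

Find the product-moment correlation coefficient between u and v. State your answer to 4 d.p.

n = 7, Σu = 214, Σv = 180, Σu² = 7306, Σv² = 5012, Σuv = 5117
nΣuv − ΣuΣv = 35819 − 38520 = -2701
nΣu² − (Σu)² = 51142 − 45796 = 5346; nΣv² − (Σv)² = 35084 − 32400 = 2684
r = -2701 / √(5346 × 2684) = -2701 / 3787.9630 ≈ -0.7130

-0.7130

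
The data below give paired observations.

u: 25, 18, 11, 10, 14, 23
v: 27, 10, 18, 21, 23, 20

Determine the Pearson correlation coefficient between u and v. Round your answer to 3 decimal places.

0.235

n = 6, Σu = 101, Σv = 119, Σu² = 1895, Σv² = 2523, Σuv = 2045
nΣuv − ΣuΣv = 12270 − 12019 = 251
nΣu² − (Σu)² = 11370 − 10201 = 1169; nΣv² − (Σv)² = 15138 − 14161 = 977
r = 251 / √(1169 × 977) = 251 / 1068.6969 ≈ 0.235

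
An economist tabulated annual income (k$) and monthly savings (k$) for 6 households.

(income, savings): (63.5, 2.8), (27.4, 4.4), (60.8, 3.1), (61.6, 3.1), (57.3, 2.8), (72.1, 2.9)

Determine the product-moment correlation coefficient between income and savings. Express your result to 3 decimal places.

-0.928

n = 6, Σx = 342.7, Σy = 19.1, Σx² = 20755.91, Σy² = 62.67, Σxy = 1047.33
nΣxy − ΣxΣy = 6283.98 − 6545.57 = -261.59
nΣx² − (Σx)² = 124535.46 − 117443.29 = 7092.17; nΣy² − (Σy)² = 376.02 − 364.81 = 11.21
r = -261.59 / √(7092.17 × 11.21) = -261.59 / 281.9632 ≈ -0.928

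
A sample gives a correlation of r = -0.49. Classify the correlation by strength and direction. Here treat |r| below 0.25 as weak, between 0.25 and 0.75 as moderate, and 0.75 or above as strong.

moderate negative

r = -0.49 < 0 so the relationship is negative.
|r| = 0.49, which falls in the moderate range.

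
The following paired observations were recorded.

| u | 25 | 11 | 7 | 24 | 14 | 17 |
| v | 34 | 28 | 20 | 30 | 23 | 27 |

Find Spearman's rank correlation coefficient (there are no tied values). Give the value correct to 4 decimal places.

0.8286

Rank u: 6, 2, 1, 5, 3, 4
Rank v: 6, 4, 1, 5, 2, 3
d = rank(u) − rank(v): 0, -2, 0, 0, 1, 1; Σd² = 6
ρ = 1 − 6Σd² / [n(n²−1)] = 1 − 6×6 / (6×35) = 1 − 36/210 ≈ 0.8286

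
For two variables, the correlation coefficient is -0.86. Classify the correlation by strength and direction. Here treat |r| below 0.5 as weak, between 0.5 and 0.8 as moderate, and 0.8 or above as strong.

strong negative

r = -0.86 < 0 so the relationship is negative.
|r| = 0.86, which falls in the strong range.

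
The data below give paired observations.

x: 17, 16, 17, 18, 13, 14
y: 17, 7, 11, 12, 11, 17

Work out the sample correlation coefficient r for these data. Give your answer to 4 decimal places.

n = 6, Σx = 95, Σy = 75, Σx² = 1523, Σy² = 1013, Σxy = 1185
nΣxy − ΣxΣy = 7110 − 7125 = -15
nΣx² − (Σx)² = 9138 − 9025 = 113; nΣy² − (Σy)² = 6078 − 5625 = 453
r = -15 / √(113 × 453) = -15 / 226.2499 ≈ -0.0663

-0.0663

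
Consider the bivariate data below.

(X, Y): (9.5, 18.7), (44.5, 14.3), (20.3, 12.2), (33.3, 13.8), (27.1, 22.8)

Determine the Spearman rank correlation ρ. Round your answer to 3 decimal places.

-0.100

Rank X: 1, 5, 2, 4, 3
Rank Y: 4, 3, 1, 2, 5
d = rank(X) − rank(Y): -3, 2, 1, 2, -2; Σd² = 22
ρ = 1 − 6Σd² / [n(n²−1)] = 1 − 6×22 / (5×24) = 1 − 132/120 ≈ -0.100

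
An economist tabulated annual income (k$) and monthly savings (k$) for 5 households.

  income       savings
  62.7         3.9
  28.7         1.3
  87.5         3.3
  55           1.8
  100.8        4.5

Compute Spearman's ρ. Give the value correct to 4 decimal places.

Rank income: 3, 1, 4, 2, 5
Rank savings: 4, 1, 3, 2, 5
d = rank(income) − rank(savings): -1, 0, 1, 0, 0; Σd² = 2
ρ = 1 − 6Σd² / [n(n²−1)] = 1 − 6×2 / (5×24) = 1 − 12/120 ≈ 0.9000

0.9000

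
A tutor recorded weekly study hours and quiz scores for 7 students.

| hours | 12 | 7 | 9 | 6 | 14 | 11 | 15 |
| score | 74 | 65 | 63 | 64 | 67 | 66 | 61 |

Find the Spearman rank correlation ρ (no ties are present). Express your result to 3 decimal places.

Rank hours: 5, 2, 3, 1, 6, 4, 7
Rank score: 7, 4, 2, 3, 6, 5, 1
d = rank(hours) − rank(score): -2, -2, 1, -2, 0, -1, 6; Σd² = 50
ρ = 1 − 6Σd² / [n(n²−1)] = 1 − 6×50 / (7×48) = 1 − 300/336 ≈ 0.107

0.107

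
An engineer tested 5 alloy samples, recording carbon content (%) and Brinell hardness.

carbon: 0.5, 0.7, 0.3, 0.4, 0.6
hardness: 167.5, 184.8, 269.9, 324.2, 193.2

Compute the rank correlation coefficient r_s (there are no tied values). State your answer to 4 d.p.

Rank carbon: 3, 5, 1, 2, 4
Rank hardness: 1, 2, 4, 5, 3
d = rank(carbon) − rank(hardness): 2, 3, -3, -3, 1; Σd² = 32
ρ = 1 − 6Σd² / [n(n²−1)] = 1 − 6×32 / (5×24) = 1 − 192/120 ≈ -0.6000

-0.6000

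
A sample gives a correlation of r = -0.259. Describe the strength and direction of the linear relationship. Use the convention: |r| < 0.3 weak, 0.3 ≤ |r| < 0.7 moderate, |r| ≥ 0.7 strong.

r = -0.259 < 0 so the relationship is negative.
|r| = 0.259, which falls in the weak range.

weak negative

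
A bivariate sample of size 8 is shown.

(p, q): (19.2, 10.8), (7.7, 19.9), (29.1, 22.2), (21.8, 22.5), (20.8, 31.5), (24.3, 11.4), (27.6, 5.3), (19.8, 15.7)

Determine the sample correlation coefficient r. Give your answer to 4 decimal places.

-0.2067

n = 8, Σp = 170.3, Σq = 139.3, Σp² = 3926.91, Σq² = 2908.53, Σpq = 2886.47
nΣpq − ΣpΣq = 23091.76 − 23722.79 = -631.03
nΣp² − (Σp)² = 31415.28 − 29002.09 = 2413.19; nΣq² − (Σq)² = 23268.24 − 19404.49 = 3863.75
r = -631.03 / √(2413.19 × 3863.75) = -631.03 / 3053.5165 ≈ -0.2067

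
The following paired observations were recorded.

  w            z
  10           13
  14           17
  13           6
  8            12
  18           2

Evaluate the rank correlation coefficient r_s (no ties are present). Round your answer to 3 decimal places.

Rank w: 2, 4, 3, 1, 5
Rank z: 4, 5, 2, 3, 1
d = rank(w) − rank(z): -2, -1, 1, -2, 4; Σd² = 26
ρ = 1 − 6Σd² / [n(n²−1)] = 1 − 6×26 / (5×24) = 1 − 156/120 ≈ -0.300

-0.300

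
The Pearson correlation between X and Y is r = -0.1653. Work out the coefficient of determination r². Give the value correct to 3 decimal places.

0.027

r² = (-0.1653)² = 0.027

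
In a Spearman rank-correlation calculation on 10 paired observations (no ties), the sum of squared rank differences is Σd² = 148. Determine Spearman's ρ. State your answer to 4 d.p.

0.1030

ρ = 1 − 6Σd² / [n(n²−1)] = 1 − 6×148 / (10×99)
  = 1 − 888/990 = 1 − 0.89697 ≈ 0.1030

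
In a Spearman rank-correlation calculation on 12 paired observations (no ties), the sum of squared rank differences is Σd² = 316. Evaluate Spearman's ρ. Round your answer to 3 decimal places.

-0.105

ρ = 1 − 6Σd² / [n(n²−1)] = 1 − 6×316 / (12×143)
  = 1 − 1896/1716 = 1 − 1.1049 ≈ -0.105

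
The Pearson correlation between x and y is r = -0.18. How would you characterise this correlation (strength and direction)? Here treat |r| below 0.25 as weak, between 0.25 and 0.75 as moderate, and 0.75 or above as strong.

r = -0.18 < 0 so the relationship is negative.
|r| = 0.18, which falls in the weak range.

weak negative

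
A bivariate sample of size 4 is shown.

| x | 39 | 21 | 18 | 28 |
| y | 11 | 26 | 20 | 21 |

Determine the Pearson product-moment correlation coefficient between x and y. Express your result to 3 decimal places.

-0.824

n = 4, Σx = 106, Σy = 78, Σx² = 3070, Σy² = 1638, Σxy = 1923
nΣxy − ΣxΣy = 7692 − 8268 = -576
nΣx² − (Σx)² = 12280 − 11236 = 1044; nΣy² − (Σy)² = 6552 − 6084 = 468
r = -576 / √(1044 × 468) = -576 / 698.9936 ≈ -0.824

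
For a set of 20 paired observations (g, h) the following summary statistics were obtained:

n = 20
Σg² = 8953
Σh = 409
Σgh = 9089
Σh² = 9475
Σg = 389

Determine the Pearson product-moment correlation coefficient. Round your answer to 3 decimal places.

0.914

r = (nΣgh − ΣgΣh) / √[(nΣg² − (Σg)²)(nΣh² − (Σh)²)]
Numerator: 20×9089 − 389×409 = 22679
Denominator: √[(179060 − 151321)(189500 − 167281)] = √[27739 × 22219] = 24826.0517
r = 22679 / 24826.0517 ≈ 0.914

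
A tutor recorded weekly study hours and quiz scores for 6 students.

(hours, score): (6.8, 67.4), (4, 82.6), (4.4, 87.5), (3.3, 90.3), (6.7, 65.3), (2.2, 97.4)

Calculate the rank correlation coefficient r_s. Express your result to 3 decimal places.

-0.886

Rank hours: 6, 3, 4, 2, 5, 1
Rank score: 2, 3, 4, 5, 1, 6
d = rank(hours) − rank(score): 4, 0, 0, -3, 4, -5; Σd² = 66
ρ = 1 − 6Σd² / [n(n²−1)] = 1 − 6×66 / (6×35) = 1 − 396/210 ≈ -0.886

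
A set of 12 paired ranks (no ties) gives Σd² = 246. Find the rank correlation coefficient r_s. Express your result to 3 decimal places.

0.140

ρ = 1 − 6Σd² / [n(n²−1)] = 1 − 6×246 / (12×143)
  = 1 − 1476/1716 = 1 − 0.8601 ≈ 0.140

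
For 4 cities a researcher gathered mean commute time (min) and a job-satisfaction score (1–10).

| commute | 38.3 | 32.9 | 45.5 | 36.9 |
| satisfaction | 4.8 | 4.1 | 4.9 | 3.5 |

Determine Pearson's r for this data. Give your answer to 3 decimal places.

n = 4, Σx = 153.6, Σy = 17.3, Σx² = 5981.16, Σy² = 76.11, Σxy = 670.83
nΣxy − ΣxΣy = 2683.32 − 2657.28 = 26.04
nΣx² − (Σx)² = 23924.64 − 23592.96 = 331.68; nΣy² − (Σy)² = 304.44 − 299.29 = 5.15
r = 26.04 / √(331.68 × 5.15) = 26.04 / 41.3298 ≈ 0.630

0.630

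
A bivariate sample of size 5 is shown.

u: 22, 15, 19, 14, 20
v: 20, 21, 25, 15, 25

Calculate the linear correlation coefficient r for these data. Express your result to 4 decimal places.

0.5688

n = 5, Σu = 90, Σv = 106, Σu² = 1666, Σv² = 2316, Σuv = 1940
nΣuv − ΣuΣv = 9700 − 9540 = 160
nΣu² − (Σu)² = 8330 − 8100 = 230; nΣv² − (Σv)² = 11580 − 11236 = 344
r = 160 / √(230 × 344) = 160 / 281.2828 ≈ 0.5688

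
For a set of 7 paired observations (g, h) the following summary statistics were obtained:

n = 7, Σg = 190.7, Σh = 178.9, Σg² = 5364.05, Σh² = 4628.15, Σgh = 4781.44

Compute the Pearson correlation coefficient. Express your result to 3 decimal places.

r = (nΣgh − ΣgΣh) / √[(nΣg² − (Σg)²)(nΣh² − (Σh)²)]
Numerator: 7×4781.44 − 190.7×178.9 = -646.15
Denominator: √[(37548.35 − 36366.49)(32397.05 − 32005.21)] = √[1181.86 × 391.84] = 680.5145
r = -646.15 / 680.5145 ≈ -0.950

-0.950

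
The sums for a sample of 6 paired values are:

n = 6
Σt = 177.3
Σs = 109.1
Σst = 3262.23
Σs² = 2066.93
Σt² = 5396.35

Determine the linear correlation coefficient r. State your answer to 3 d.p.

r = (nΣst − ΣsΣt) / √[(nΣs² − (Σs)²)(nΣt² − (Σt)²)]
Numerator: 6×3262.23 − 109.1×177.3 = 229.95
Denominator: √[(12401.58 − 11902.81)(32378.1 − 31435.29)] = √[498.77 × 942.81] = 685.7444
r = 229.95 / 685.7444 ≈ 0.335

0.335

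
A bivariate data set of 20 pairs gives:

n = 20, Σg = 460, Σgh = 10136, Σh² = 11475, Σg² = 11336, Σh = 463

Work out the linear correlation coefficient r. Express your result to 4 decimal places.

r = (nΣgh − ΣgΣh) / √[(nΣg² − (Σg)²)(nΣh² − (Σh)²)]
Numerator: 20×10136 − 460×463 = -10260
Denominator: √[(226720 − 211600)(229500 − 214369)] = √[15120 × 15131] = 15125.4990
r = -10260 / 15125.4990 ≈ -0.6783

-0.6783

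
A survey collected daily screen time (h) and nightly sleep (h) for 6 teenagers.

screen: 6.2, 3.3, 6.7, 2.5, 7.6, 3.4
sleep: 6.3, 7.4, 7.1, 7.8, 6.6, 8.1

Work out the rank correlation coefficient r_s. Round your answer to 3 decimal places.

Rank screen: 4, 2, 5, 1, 6, 3
Rank sleep: 1, 4, 3, 5, 2, 6
d = rank(screen) − rank(sleep): 3, -2, 2, -4, 4, -3; Σd² = 58
ρ = 1 − 6Σd² / [n(n²−1)] = 1 − 6×58 / (6×35) = 1 − 348/210 ≈ -0.657

-0.657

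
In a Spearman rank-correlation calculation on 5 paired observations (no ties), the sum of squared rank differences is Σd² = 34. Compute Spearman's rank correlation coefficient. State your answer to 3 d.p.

-0.700

ρ = 1 − 6Σd² / [n(n²−1)] = 1 − 6×34 / (5×24)
  = 1 − 204/120 = 1 − 1.7000 ≈ -0.700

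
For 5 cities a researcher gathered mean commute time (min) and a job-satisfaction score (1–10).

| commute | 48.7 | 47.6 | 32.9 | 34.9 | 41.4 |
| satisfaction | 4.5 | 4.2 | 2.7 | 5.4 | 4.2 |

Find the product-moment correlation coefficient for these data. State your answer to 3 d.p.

n = 5, Σx = 205.5, Σy = 21, Σx² = 8651.83, Σy² = 91.98, Σxy = 870.24
nΣxy − ΣxΣy = 4351.2 − 4315.5 = 35.7
nΣx² − (Σx)² = 43259.15 − 42230.25 = 1028.9; nΣy² − (Σy)² = 459.9 − 441 = 18.9
r = 35.7 / √(1028.9 × 18.9) = 35.7 / 139.4497 ≈ 0.256

0.256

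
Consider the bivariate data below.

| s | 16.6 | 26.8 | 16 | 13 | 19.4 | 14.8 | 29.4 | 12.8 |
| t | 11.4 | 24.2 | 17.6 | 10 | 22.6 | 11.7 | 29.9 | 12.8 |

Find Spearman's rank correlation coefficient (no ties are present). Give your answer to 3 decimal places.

Rank s: 5, 7, 4, 2, 6, 3, 8, 1
Rank t: 2, 7, 5, 1, 6, 3, 8, 4
d = rank(s) − rank(t): 3, 0, -1, 1, 0, 0, 0, -3; Σd² = 20
ρ = 1 − 6Σd² / [n(n²−1)] = 1 − 6×20 / (8×63) = 1 − 120/504 ≈ 0.762

0.762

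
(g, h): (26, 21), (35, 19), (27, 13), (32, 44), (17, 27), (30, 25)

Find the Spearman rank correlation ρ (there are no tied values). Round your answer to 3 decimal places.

Rank g: 2, 6, 3, 5, 1, 4
Rank h: 3, 2, 1, 6, 5, 4
d = rank(g) − rank(h): -1, 4, 2, -1, -4, 0; Σd² = 38
ρ = 1 − 6Σd² / [n(n²−1)] = 1 − 6×38 / (6×35) = 1 − 228/210 ≈ -0.086

-0.086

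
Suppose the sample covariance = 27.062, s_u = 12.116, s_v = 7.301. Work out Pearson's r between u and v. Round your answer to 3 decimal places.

0.306

r = Cov(u,v) / (s_u · s_v) = 27.062 / (12.116 × 7.301)
  = 27.062 / 88.4589 ≈ 0.306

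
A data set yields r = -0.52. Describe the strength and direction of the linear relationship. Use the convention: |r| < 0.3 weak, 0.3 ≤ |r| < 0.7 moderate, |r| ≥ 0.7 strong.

r = -0.52 < 0 so the relationship is negative.
|r| = 0.52, which falls in the moderate range.

moderate negative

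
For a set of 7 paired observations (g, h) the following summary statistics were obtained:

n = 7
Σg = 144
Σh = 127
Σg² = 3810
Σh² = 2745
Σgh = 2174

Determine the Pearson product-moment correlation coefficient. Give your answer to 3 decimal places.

-0.717

r = (nΣgh − ΣgΣh) / √[(nΣg² − (Σg)²)(nΣh² − (Σh)²)]
Numerator: 7×2174 − 144×127 = -3070
Denominator: √[(26670 − 20736)(19215 − 16129)] = √[5934 × 3086] = 4279.2901
r = -3070 / 4279.2901 ≈ -0.717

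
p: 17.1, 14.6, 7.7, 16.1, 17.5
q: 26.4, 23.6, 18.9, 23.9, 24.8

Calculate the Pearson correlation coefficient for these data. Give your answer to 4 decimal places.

n = 5, Σp = 73, Σq = 117.6, Σp² = 1130.32, Σq² = 2797.38, Σpq = 1760.32
nΣpq − ΣpΣq = 8801.6 − 8584.8 = 216.8
nΣp² − (Σp)² = 5651.6 − 5329 = 322.6; nΣq² − (Σq)² = 13986.9 − 13829.76 = 157.14
r = 216.8 / √(322.6 × 157.14) = 216.8 / 225.1519 ≈ 0.9629

0.9629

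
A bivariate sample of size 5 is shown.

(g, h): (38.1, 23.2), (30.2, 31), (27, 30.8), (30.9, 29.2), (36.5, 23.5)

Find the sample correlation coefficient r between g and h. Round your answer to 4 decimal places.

n = 5, Σg = 162.7, Σh = 137.7, Σg² = 5379.71, Σh² = 3852.77, Σgh = 4411.75
nΣgh − ΣgΣh = 22058.75 − 22403.79 = -345.04
nΣg² − (Σg)² = 26898.55 − 26471.29 = 427.26; nΣh² − (Σh)² = 19263.85 − 18961.29 = 302.56
r = -345.04 / √(427.26 × 302.56) = -345.04 / 359.5439 ≈ -0.9597

-0.9597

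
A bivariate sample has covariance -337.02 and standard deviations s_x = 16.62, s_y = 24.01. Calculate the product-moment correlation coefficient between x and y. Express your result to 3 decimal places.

r = Cov(x,y) / (s_x · s_y) = -337.02 / (16.62 × 24.01)
  = -337.02 / 399.0462 ≈ -0.845

-0.845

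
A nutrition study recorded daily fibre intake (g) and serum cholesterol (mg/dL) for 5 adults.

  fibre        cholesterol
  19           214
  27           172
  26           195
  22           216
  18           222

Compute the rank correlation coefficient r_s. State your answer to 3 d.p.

Rank fibre: 2, 5, 4, 3, 1
Rank cholesterol: 3, 1, 2, 4, 5
d = rank(fibre) − rank(cholesterol): -1, 4, 2, -1, -4; Σd² = 38
ρ = 1 − 6Σd² / [n(n²−1)] = 1 − 6×38 / (5×24) = 1 − 228/120 ≈ -0.900

-0.900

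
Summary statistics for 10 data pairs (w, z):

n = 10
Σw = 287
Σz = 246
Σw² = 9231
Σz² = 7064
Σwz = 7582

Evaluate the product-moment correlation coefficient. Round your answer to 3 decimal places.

0.520

r = (nΣwz − ΣwΣz) / √[(nΣw² − (Σw)²)(nΣz² − (Σz)²)]
Numerator: 10×7582 − 287×246 = 5218
Denominator: √[(92310 − 82369)(70640 − 60516)] = √[9941 × 10124] = 10032.0827
r = 5218 / 10032.0827 ≈ 0.520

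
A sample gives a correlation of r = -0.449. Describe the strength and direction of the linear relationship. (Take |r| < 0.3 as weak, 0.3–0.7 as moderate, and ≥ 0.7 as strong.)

r = -0.449 < 0 so the relationship is negative.
|r| = 0.449, which falls in the moderate range.

moderate negative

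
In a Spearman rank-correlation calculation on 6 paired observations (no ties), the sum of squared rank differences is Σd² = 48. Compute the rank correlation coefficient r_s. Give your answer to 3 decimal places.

ρ = 1 − 6Σd² / [n(n²−1)] = 1 − 6×48 / (6×35)
  = 1 − 288/210 = 1 − 1.3714 ≈ -0.371

-0.371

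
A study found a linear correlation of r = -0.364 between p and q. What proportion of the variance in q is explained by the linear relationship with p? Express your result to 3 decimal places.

0.132

r² = (-0.364)² = 0.132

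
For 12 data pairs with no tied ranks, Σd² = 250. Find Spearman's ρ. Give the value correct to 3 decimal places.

0.126

ρ = 1 − 6Σd² / [n(n²−1)] = 1 − 6×250 / (12×143)
  = 1 − 1500/1716 = 1 − 0.8741 ≈ 0.126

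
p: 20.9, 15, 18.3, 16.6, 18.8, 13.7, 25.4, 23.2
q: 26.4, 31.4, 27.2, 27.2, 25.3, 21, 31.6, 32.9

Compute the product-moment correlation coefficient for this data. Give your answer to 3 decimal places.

0.607

n = 8, Σp = 151.9, Σq = 223, Σp² = 2996.79, Σq² = 6324.66, Σpq = 4301.3
nΣpq − ΣpΣq = 34410.4 − 33873.7 = 536.7
nΣp² − (Σp)² = 23974.32 − 23073.61 = 900.71; nΣq² − (Σq)² = 50597.28 − 49729 = 868.28
r = 536.7 / √(900.71 × 868.28) = 536.7 / 884.3464 ≈ 0.607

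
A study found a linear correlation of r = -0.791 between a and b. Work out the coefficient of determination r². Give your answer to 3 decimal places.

0.626

r² = (-0.791)² = 0.626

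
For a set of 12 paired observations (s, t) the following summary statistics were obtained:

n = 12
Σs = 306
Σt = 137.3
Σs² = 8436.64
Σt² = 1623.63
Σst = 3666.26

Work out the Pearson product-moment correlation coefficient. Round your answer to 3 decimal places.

r = (nΣst − ΣsΣt) / √[(nΣs² − (Σs)²)(nΣt² − (Σt)²)]
Numerator: 12×3666.26 − 306×137.3 = 1981.32
Denominator: √[(101239.68 − 93636)(19483.56 − 18851.29)] = √[7603.68 × 632.27] = 2192.6192
r = 1981.32 / 2192.6192 ≈ 0.904

0.904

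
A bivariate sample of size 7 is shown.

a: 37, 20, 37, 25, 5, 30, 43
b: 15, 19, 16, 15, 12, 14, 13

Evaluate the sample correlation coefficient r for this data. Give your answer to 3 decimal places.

0.081

n = 7, Σa = 197, Σb = 104, Σa² = 6537, Σb² = 1576, Σab = 2941
nΣab − ΣaΣb = 20587 − 20488 = 99
nΣa² − (Σa)² = 45759 − 38809 = 6950; nΣb² − (Σb)² = 11032 − 10816 = 216
r = 99 / √(6950 × 216) = 99 / 1225.2347 ≈ 0.081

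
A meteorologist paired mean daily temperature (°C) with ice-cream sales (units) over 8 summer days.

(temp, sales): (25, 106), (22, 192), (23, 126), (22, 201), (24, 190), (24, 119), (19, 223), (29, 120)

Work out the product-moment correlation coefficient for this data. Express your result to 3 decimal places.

n = 8, Σx = 188, Σy = 1277, Σx² = 4476, Σy² = 218767, Σxy = 29327
nΣxy − ΣxΣy = 234616 − 240076 = -5460
nΣx² − (Σx)² = 35808 − 35344 = 464; nΣy² − (Σy)² = 1750136 − 1630729 = 119407
r = -5460 / √(464 × 119407) = -5460 / 7443.4433 ≈ -0.734

-0.734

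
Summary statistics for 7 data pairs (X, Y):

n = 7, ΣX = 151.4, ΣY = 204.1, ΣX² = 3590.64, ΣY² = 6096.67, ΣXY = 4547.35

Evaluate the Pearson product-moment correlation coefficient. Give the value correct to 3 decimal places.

r = (nΣXY − ΣXΣY) / √[(nΣX² − (ΣX)²)(nΣY² − (ΣY)²)]
Numerator: 7×4547.35 − 151.4×204.1 = 930.71
Denominator: √[(25134.48 − 22921.96)(42676.69 − 41656.81)] = √[2212.52 × 1019.88] = 1502.1667
r = 930.71 / 1502.1667 ≈ 0.620

0.620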